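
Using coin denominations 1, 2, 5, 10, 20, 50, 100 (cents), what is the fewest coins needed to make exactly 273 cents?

Greedy: take as many of the largest coin as possible, then repeat with the remainder.
273 − 2×100→73 − 1×50→23 − 1×20→3 − 1×2→1 − 1×1→0
Total coins = 2 + 1 + 1 + 1 + 1 = 6

6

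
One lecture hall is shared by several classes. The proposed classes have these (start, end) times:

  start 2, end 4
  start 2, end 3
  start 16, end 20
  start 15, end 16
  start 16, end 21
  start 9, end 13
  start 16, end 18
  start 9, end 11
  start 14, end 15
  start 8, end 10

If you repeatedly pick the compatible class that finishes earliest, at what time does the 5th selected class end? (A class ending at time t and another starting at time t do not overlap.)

18

Greedy by earliest finish: after sorting by end time, pick each interval compatible with the last pick.
By end time: (2,3), (2,4), (8,10), (9,11), (9,13), (14,15), (15,16), (16,18), (16,20), (16,21).
Pick (2,3); next start ≥ 3 → (8,10); next start ≥ 10 → (14,15); next start ≥ 15 → (15,16); next start ≥ 16 → (16,18).
Selected: (2,3) (8,10) (14,15) (15,16) (16,18)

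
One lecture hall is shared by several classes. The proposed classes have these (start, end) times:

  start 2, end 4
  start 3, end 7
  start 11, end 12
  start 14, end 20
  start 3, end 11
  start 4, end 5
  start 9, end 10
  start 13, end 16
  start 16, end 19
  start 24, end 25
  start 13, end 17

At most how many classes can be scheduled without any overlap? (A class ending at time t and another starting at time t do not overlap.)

By end time: (2,4), (4,5), (3,7), (9,10), (3,11), (11,12), (13,16), (13,17), (16,19), (14,20), (24,25).
Pick (2,4); next start ≥ 4 → (4,5); next start ≥ 5 → (9,10); next start ≥ 10 → (11,12); next start ≥ 12 → (13,16); next start ≥ 16 → (16,19); next start ≥ 19 → (24,25).
Selected 7 classes.

7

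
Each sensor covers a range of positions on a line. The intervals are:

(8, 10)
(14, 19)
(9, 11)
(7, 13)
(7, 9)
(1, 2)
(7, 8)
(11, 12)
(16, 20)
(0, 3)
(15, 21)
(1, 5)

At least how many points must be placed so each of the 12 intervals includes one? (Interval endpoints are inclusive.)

Sort by right endpoint; whenever an interval is uncovered, place a point at its right end.
By right end: [1,2]  [0,3]  [1,5]  [7,8]  [7,9]  [8,10]  [9,11]  [11,12]  [7,13]  [14,19]  [16,20]  [15,21]
[1,2] uncovered → point at 2; [7,8] uncovered → point at 8; [9,11] uncovered → point at 11; [14,19] uncovered → point at 19.
Points: 2, 8, 11, 19 (4 total).

4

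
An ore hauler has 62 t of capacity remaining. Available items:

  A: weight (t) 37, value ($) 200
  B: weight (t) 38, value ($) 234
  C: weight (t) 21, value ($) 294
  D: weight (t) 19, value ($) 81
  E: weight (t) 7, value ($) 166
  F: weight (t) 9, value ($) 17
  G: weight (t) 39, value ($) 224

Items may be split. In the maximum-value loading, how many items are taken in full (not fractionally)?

2

Greedy by value/weight ratio, highest first.
Order: E (166/7=23.71) > C (294/21=14.00) > B (234/38=6.16) > G (224/39=5.74) > A (200/37=5.41) > D (81/19=4.26) > F (17/9=1.89)
Fill: take E (7 @ 166) → take C (21 @ 294) → take 34/38 of B → 209.37; 62/62 used.
2 item(s) taken whole; one partial (take 34/38 of B).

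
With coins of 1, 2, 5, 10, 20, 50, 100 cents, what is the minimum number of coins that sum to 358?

Use the largest denomination that fits, subtract, and repeat.
358 − 3×100→58 − 1×50→8 − 1×5→3 − 1×2→1 − 1×1→0
Total coins = 3 + 1 + 1 + 1 + 1 = 7

7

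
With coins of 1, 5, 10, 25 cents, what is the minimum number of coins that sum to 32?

4

Use the largest denomination that fits, subtract, and repeat.
32 = 1×25 + 1×5 + 2×1
Total coins = 1 + 1 + 2 = 4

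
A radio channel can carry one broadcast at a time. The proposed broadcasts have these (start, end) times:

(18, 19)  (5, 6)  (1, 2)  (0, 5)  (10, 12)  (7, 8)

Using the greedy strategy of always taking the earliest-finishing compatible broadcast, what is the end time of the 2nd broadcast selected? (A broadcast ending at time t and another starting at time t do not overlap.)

Sort by end time and greedily take each interval whose start is ≥ the last chosen end.
By end time: (1,2), (0,5), (5,6), (7,8), (10,12), (18,19).
Pick (1,2); next start ≥ 2 → (5,6); next start ≥ 6 → (7,8); next start ≥ 8 → (10,12); next start ≥ 12 → (18,19).
Selected: (1,2) (5,6) (7,8) (10,12) (18,19)

6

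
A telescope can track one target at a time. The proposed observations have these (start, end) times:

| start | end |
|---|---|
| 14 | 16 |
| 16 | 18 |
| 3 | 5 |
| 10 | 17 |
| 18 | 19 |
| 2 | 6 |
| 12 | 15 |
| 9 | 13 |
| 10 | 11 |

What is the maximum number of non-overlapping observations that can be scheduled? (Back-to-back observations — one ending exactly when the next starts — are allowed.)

Order by finish time; keep every interval that doesn't clash with the previous kept one.
By end time: (3,5), (2,6), (10,11), (9,13), (12,15), (14,16), (10,17), (16,18), (18,19).
Pick (3,5); next start ≥ 5 → (10,11); next start ≥ 11 → (12,15); next start ≥ 15 → (16,18); next start ≥ 18 → (18,19).
Selected 5 observations.

5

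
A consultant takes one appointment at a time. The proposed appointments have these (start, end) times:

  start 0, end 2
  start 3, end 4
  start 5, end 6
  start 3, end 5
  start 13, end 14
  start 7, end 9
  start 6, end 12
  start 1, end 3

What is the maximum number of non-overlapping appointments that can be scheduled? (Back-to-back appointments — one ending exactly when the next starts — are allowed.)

By end time: (0,2), (1,3), (3,4), (3,5), (5,6), (7,9), (6,12), (13,14).
Pick (0,2); next start ≥ 2 → (3,4); next start ≥ 4 → (5,6); next start ≥ 6 → (7,9); next start ≥ 9 → (13,14).
Selected 5 appointments.

5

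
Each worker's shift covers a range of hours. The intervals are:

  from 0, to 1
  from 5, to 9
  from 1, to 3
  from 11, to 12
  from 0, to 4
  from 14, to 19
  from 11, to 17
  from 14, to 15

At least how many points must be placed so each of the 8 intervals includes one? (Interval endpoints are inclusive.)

Process intervals by earliest right end; each time one isn't hit yet, stab at its right endpoint.
By right end: [0,1]  [1,3]  [0,4]  [5,9]  [11,12]  [14,15]  [11,17]  [14,19]
[0,1] uncovered → point at 1; [5,9] uncovered → point at 9; [11,12] uncovered → point at 12; [14,15] uncovered → point at 15.
Points: 1, 9, 12, 15 (4 total).

4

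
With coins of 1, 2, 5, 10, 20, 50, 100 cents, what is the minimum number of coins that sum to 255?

Use the largest denomination that fits, subtract, and repeat.
255 − 2×100→55 − 1×50→5 − 1×5→0
Total coins = 2 + 1 + 1 = 4

4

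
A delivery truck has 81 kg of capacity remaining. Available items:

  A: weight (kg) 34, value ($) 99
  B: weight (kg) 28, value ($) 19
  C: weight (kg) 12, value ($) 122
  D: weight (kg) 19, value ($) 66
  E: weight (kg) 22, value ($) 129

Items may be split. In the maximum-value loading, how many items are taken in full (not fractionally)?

3

Sort by value per unit weight and fill in that order.
Order: C (122/12=10.17) > E (129/22=5.86) > D (66/19=3.47) > A (99/34=2.91) > B (19/28=0.68)
Fill: take C (12 @ 122) → take E (22 @ 129) → take D (19 @ 66) → take 28/34 of A → 81.53; 81/81 used.
3 item(s) taken whole; one partial (take 28/34 of A).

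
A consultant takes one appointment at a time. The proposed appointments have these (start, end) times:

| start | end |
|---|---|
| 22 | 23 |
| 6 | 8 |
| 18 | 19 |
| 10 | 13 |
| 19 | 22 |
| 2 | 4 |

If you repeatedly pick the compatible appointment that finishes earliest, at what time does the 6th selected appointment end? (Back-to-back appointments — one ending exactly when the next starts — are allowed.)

23

By end time: (2,4), (6,8), (10,13), (18,19), (19,22), (22,23).
Pick (2,4); next start ≥ 4 → (6,8); next start ≥ 8 → (10,13); next start ≥ 13 → (18,19); next start ≥ 19 → (19,22); next start ≥ 22 → (22,23).
Selected: (2,4) (6,8) (10,13) (18,19) (19,22) (22,23)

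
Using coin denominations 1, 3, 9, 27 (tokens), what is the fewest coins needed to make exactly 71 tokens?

7

Use the largest denomination that fits, subtract, and repeat.
71 = 2×27 + 1×9 + 2×3 + 2×1
Total coins = 2 + 1 + 2 + 2 = 7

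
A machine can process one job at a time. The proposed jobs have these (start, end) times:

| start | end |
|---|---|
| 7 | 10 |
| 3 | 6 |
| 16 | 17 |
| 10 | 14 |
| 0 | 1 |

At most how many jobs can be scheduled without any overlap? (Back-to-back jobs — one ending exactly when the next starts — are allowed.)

5

Order by finish time; keep every interval that doesn't clash with the previous kept one.
Sorted by end: (0,1)  (3,6)  (7,10)  (10,14)  (16,17)
take (0,1); take (3,6); take (7,10); take (10,14); take (16,17).
Selected 5 jobs.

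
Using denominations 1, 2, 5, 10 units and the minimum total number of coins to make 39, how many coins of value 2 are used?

2

Use the largest denomination that fits, subtract, and repeat.
39 = 3×10 + 1×5 + 2×2
Count of 2: 2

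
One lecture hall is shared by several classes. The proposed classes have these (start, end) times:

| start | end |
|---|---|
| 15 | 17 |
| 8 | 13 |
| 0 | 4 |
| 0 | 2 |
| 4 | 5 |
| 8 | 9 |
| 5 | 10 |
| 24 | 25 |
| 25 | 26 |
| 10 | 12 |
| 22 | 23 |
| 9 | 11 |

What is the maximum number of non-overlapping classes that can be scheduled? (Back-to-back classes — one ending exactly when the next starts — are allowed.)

8

Sort by end time and greedily take each interval whose start is ≥ the last chosen end.
Sorted by end: (0,2)  (0,4)  (4,5)  (8,9)  (5,10)  (9,11)  (10,12)  (8,13)  (15,17)  (22,23)  (24,25)  (25,26)
take (0,2); skip (0,4); take (4,5); take (8,9); take (9,11); skip (10,12); take (15,17); take (22,23); take (24,25); take (25,26).
Selected 8 classes.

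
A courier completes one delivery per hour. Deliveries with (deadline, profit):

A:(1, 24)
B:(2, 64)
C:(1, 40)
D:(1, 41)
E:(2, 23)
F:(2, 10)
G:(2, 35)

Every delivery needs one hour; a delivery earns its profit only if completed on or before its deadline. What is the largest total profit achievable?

Take jobs in profit order; each goes to the latest open slot no later than its deadline.
Profit order: B=64 D=41 C=40 G=35 A=24 E=23 F=10
Assign: B→slot 2, D→slot 1, C skipped, G skipped, A skipped, E skipped, F skipped.
Slots: [1:D] [2:B]
Profit = 41 + 64 = 105

105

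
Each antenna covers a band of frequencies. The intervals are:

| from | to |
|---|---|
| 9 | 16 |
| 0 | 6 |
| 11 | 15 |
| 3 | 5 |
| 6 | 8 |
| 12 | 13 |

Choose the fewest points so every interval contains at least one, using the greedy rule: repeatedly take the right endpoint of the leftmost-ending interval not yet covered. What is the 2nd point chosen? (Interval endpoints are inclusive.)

8

By right end: [3,5]  [0,6]  [6,8]  [12,13]  [11,15]  [9,16]
[3,5] uncovered → point at 5; [6,8] uncovered → point at 8; [12,13] uncovered → point at 13.
Points: 5, 8, 13 (3 total).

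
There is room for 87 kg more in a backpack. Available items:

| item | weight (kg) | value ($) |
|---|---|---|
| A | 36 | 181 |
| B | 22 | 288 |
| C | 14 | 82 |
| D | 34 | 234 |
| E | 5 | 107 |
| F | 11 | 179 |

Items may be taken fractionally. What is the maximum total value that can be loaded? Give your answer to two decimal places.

895.03

Ratios (sorted): E 21.40, F 16.27, B 13.09, D 6.88, C 5.86, A 5.03
take E (5 @ 107); take F (11 @ 179); take B (22 @ 288); take D (34 @ 234); take C (14 @ 82); take 1/36 of A → 5.03. Capacity used 87/87.
Total value = 895.03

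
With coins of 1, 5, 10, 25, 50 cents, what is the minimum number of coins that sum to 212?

7

Greedy: take as many of the largest coin as possible, then repeat with the remainder.
212 − 4×50→12 − 1×10→2 − 2×1→0
Total coins = 4 + 1 + 2 = 7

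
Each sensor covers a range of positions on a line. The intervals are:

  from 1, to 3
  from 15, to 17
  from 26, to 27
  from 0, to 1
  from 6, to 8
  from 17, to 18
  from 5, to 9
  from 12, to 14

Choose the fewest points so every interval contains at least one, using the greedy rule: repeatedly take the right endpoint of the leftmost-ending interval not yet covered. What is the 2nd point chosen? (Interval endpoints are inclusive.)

8

Process intervals by earliest right end; each time one isn't hit yet, stab at its right endpoint.
Sorted: [0,1] [1,3] [6,8] [5,9] [12,14] [15,17] [17,18] [26,27]
{[0,1],[1,3]} hit by 1; {[6,8],[5,9]} hit by 8; {[12,14]} hit by 14; {[15,17],[17,18]} hit by 17; {[26,27]} hit by 27.
Points: 1, 8, 14, 17, 27 (5 total).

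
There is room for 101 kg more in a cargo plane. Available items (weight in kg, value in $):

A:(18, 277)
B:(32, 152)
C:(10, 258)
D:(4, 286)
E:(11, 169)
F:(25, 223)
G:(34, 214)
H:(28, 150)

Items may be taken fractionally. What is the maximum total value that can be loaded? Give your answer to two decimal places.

1420.71

Greedy by value/weight ratio, highest first.
Order: D (286/4=71.50) > C (258/10=25.80) > A (277/18=15.39) > E (169/11=15.36) > F (223/25=8.92) > G (214/34=6.29) > H (150/28=5.36) > B (152/32=4.75)
Fill: take D (4 @ 286) → take C (10 @ 258) → take A (18 @ 277) → take E (11 @ 169) → take F (25 @ 223) → take 33/34 of G → 207.71; 101/101 used.
Total value = 1420.71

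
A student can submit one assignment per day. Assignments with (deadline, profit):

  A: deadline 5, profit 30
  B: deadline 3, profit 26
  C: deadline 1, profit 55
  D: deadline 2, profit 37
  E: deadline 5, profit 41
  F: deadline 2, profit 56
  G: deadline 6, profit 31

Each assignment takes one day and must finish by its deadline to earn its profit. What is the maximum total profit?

Sort by profit descending; place each in the latest free slot ≤ its deadline.
Profit order: F=56 C=55 E=41 D=37 G=31 A=30 B=26
Assign: F→slot 2, C→slot 1, E→slot 5, D skipped, G→slot 6, A→slot 4, B→slot 3.
Slots: [1:C] [2:F] [3:B] [4:A] [5:E] [6:G]
Profit = 55 + 56 + 26 + 30 + 41 + 31 = 239

239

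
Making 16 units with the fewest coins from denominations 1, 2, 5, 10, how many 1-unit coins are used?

16 − 1×10→6 − 1×5→1 − 1×1→0
Count of 1: 1

1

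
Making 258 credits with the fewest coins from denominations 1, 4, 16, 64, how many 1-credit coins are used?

Greedy: take as many of the largest coin as possible, then repeat with the remainder.
258 = 4×64 + 2×1
Count of 1: 2

2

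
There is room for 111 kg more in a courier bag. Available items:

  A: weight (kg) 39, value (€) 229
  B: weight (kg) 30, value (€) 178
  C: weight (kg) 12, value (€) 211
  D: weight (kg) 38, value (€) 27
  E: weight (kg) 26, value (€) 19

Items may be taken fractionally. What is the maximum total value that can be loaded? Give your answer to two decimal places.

Greedy by value/weight ratio, highest first.
Order: C (211/12=17.58) > B (178/30=5.93) > A (229/39=5.87) > E (19/26=0.73) > D (27/38=0.71)
Fill: take C (12 @ 211) → take B (30 @ 178) → take A (39 @ 229) → take E (26 @ 19) → take 4/38 of D → 2.84; 111/111 used.
Total value = 639.84

639.84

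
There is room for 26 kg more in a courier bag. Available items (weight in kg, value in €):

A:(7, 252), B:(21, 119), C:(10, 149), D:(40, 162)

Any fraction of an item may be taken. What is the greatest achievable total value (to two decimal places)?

Greedy by value/weight ratio, highest first.
Ratios (sorted): A 36.00, C 14.90, B 5.67, D 4.05
take A (7 @ 252); take C (10 @ 149); take 9/21 of B → 51.00. Capacity used 26/26.
Total value = 452.00

452.00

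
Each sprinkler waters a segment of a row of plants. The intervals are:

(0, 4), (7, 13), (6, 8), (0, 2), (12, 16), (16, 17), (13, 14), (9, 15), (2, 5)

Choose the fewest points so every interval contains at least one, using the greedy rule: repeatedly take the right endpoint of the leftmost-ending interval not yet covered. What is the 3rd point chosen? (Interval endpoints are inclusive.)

14

Sort by right endpoint; whenever an interval is uncovered, place a point at its right end.
By right end: [0,2]  [0,4]  [2,5]  [6,8]  [7,13]  [13,14]  [9,15]  [12,16]  [16,17]
[0,2] uncovered → point at 2; [6,8] uncovered → point at 8; [13,14] uncovered → point at 14; [16,17] uncovered → point at 17.
Points: 2, 8, 14, 17 (4 total).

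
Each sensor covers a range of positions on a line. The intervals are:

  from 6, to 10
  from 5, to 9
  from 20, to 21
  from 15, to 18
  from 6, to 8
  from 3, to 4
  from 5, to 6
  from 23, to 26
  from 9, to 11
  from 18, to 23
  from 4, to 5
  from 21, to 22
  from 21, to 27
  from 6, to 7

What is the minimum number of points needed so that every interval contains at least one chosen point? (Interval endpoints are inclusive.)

Sort by right endpoint; whenever an interval is uncovered, place a point at its right end.
By right end: [3,4]  [4,5]  [5,6]  [6,7]  [6,8]  [5,9]  [6,10]  [9,11]  [15,18]  [20,21]  [21,22]  [18,23]  [23,26]  [21,27]
[3,4] uncovered → point at 4; [5,6] uncovered → point at 6; [9,11] uncovered → point at 11; [15,18] uncovered → point at 18; [20,21] uncovered → point at 21; [23,26] uncovered → point at 26.
Points: 4, 6, 11, 18, 21, 26 (6 total).

6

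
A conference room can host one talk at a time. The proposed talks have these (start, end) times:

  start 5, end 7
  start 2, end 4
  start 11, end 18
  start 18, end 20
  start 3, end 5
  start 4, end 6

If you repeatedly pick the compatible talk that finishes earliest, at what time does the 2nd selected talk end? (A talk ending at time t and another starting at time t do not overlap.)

6

Sorted by end: (2,4)  (3,5)  (4,6)  (5,7)  (11,18)  (18,20)
take (2,4); take (4,6); take (11,18); take (18,20).
Selected: (2,4) (4,6) (11,18) (18,20)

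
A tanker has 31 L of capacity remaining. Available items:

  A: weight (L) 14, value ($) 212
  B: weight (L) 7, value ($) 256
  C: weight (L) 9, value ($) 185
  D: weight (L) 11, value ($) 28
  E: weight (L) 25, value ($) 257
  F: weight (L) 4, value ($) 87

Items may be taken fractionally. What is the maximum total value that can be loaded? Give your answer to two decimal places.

Greedy by value/weight ratio, highest first.
Order: B (256/7=36.57) > F (87/4=21.75) > C (185/9=20.56) > A (212/14=15.14) > E (257/25=10.28) > D (28/11=2.55)
Fill: take B (7 @ 256) → take F (4 @ 87) → take C (9 @ 185) → take 11/14 of A → 166.57; 31/31 used.
Total value = 694.57

694.57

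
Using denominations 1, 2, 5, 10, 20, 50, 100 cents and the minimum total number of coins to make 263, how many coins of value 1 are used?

1

Use the largest denomination that fits, subtract, and repeat.
263 = 2×100 + 1×50 + 1×10 + 1×2 + 1×1
Count of 1: 1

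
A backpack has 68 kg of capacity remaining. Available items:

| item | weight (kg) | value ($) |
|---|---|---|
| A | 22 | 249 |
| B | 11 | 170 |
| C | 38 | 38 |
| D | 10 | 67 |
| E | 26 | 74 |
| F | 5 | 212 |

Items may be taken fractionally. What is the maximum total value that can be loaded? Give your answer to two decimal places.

754.92

Greedy by value/weight ratio, highest first.
Order: F (212/5=42.40) > B (170/11=15.45) > A (249/22=11.32) > D (67/10=6.70) > E (74/26=2.85) > C (38/38=1.00)
Fill: take F (5 @ 212) → take B (11 @ 170) → take A (22 @ 249) → take D (10 @ 67) → take 20/26 of E → 56.92; 68/68 used.
Total value = 754.92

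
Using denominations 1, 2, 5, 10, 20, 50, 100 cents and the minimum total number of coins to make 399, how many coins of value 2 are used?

399 = 3×100 + 1×50 + 2×20 + 1×5 + 2×2
Count of 2: 2

2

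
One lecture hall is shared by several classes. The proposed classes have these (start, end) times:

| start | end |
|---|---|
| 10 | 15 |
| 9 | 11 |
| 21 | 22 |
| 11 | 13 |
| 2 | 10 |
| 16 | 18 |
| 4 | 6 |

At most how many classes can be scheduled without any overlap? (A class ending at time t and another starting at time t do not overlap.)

5

Sorted by end: (4,6)  (2,10)  (9,11)  (11,13)  (10,15)  (16,18)  (21,22)
take (4,6); take (9,11); take (11,13); take (16,18); take (21,22).
Selected 5 classes.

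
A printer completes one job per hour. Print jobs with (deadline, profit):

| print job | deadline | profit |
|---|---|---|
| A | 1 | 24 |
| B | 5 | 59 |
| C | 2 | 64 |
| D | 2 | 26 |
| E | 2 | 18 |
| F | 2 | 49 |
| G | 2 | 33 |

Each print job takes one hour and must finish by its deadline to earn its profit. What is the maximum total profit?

Take jobs in profit order; each goes to the latest open slot no later than its deadline.
Profit order: C=64 B=59 F=49 G=33 D=26 A=24 E=18
Assign: C→slot 2, B→slot 5, F→slot 1, G skipped, D skipped, A skipped, E skipped.
Slots: [1:F] [2:C] [5:B]
Profit = 49 + 64 + 59 = 172

172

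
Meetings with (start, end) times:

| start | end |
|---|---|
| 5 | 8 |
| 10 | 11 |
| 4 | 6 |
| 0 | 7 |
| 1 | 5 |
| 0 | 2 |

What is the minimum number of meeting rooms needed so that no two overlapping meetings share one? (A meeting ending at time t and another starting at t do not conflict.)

3

The answer is the maximum number of intervals overlapping at any instant.
starts: [0, 0, 1, 4, 5, 10]
ends:   [2, 5, 6, 7, 8, 11]
s0→1 s0→2 s1→3  — peak 3.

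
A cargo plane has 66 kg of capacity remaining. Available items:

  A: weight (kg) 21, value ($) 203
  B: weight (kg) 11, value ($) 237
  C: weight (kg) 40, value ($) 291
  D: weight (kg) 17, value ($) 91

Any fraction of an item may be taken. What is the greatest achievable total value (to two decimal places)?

Sort by value per unit weight and fill in that order.
Order: B (237/11=21.55) > A (203/21=9.67) > C (291/40=7.28) > D (91/17=5.35)
Fill: take B (11 @ 237) → take A (21 @ 203) → take 34/40 of C → 247.35; 66/66 used.
Total value = 687.35

687.35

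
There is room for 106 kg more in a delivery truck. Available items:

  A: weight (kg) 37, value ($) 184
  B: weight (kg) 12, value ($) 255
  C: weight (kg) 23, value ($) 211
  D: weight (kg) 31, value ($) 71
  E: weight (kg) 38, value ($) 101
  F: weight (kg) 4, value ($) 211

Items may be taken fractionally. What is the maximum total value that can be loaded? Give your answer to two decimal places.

940.74

Greedy by value/weight ratio, highest first.
Order: F (211/4=52.75) > B (255/12=21.25) > C (211/23=9.17) > A (184/37=4.97) > E (101/38=2.66) > D (71/31=2.29)
Fill: take F (4 @ 211) → take B (12 @ 255) → take C (23 @ 211) → take A (37 @ 184) → take 30/38 of E → 79.74; 106/106 used.
Total value = 940.74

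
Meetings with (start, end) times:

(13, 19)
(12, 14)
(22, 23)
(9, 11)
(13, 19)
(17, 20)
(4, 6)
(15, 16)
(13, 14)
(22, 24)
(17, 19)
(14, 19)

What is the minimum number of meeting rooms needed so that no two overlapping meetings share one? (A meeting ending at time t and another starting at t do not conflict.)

Count concurrent intervals with a sweep; the peak is the room count.
starts: [4, 9, 12, 13, 13, 13, 14, 15, 17, 17, 22, 22]
ends:   [6, 11, 14, 14, 16, 19, 19, 19, 19, 20, 23, 24]
s4→1 e6→0 s9→1 e11→0 s12→1 s13→2 s13→3 s13→4 e14→3 e14→2 s14→3 s15→4 e16→3 s17→4 s17→5  — peak 5.

5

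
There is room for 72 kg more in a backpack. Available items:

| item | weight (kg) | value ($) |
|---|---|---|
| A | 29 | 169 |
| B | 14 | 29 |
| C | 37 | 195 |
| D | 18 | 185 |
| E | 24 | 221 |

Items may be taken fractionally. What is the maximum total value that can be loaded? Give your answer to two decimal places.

Greedy by value/weight ratio, highest first.
Ratios (sorted): D 10.28, E 9.21, A 5.83, C 5.27, B 2.07
take D (18 @ 185); take E (24 @ 221); take A (29 @ 169); take 1/37 of C → 5.27. Capacity used 72/72.
Total value = 580.27

580.27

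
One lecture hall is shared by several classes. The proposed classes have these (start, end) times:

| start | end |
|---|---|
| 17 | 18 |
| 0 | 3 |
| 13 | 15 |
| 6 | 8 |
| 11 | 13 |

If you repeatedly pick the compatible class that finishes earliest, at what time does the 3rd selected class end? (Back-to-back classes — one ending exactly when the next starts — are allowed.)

By end time: (0,3), (6,8), (11,13), (13,15), (17,18).
Pick (0,3); next start ≥ 3 → (6,8); next start ≥ 8 → (11,13); next start ≥ 13 → (13,15); next start ≥ 15 → (17,18).
Selected: (0,3) (6,8) (11,13) (13,15) (17,18)

13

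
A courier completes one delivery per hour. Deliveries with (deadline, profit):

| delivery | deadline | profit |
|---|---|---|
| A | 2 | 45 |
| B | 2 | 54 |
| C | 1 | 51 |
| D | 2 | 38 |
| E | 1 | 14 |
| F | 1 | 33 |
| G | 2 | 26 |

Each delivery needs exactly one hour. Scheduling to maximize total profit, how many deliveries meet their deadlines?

Take jobs in profit order; each goes to the latest open slot no later than its deadline.
Profit order: B=54 C=51 A=45 D=38 F=33 G=26 E=14
Assign: B→slot 2, C→slot 1, A skipped, D skipped, F skipped, G skipped, E skipped.
Slots: [1:C] [2:B]
2 of 7 scheduled.

2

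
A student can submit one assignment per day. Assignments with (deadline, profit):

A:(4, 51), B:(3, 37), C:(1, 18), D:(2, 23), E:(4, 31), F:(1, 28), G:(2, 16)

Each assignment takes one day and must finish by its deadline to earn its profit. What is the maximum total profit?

Sort by profit descending; place each in the latest free slot ≤ its deadline.
Profit order: A=51 B=37 E=31 F=28 D=23 C=18 G=16
Assign: A→slot 4, B→slot 3, E→slot 2, F→slot 1, D skipped, C skipped, G skipped.
Slots: [1:F] [2:E] [3:B] [4:A]
Profit = 28 + 31 + 37 + 51 = 147

147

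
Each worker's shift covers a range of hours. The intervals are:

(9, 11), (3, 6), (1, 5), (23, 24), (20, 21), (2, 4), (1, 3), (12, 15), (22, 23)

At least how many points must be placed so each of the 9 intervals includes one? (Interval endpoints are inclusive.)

5

Sorted: [1,3] [2,4] [1,5] [3,6] [9,11] [12,15] [20,21] [22,23] [23,24]
{[1,3],[2,4],[1,5],[3,6]} hit by 3; {[9,11]} hit by 11; {[12,15]} hit by 15; {[20,21]} hit by 21; {[22,23],[23,24]} hit by 23.
Points: 3, 11, 15, 21, 23 (5 total).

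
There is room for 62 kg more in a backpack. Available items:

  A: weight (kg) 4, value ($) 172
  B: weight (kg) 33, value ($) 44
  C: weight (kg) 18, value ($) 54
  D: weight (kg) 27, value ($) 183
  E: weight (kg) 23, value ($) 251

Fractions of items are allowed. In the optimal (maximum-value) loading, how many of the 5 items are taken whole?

Ratios (sorted): A 43.00, E 10.91, D 6.78, C 3.00, B 1.33
take A (4 @ 172); take E (23 @ 251); take D (27 @ 183); take 8/18 of C → 24.00. Capacity used 62/62.
3 item(s) taken whole; one partial (take 8/18 of C).

3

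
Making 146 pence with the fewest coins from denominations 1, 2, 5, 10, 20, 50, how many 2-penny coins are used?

0

146 = 2×50 + 2×20 + 1×5 + 1×1
Count of 2: 0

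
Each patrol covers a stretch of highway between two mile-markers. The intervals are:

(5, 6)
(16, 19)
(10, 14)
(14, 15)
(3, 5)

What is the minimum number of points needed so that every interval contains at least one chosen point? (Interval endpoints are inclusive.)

3

Sort by right endpoint; whenever an interval is uncovered, place a point at its right end.
Sorted: [3,5] [5,6] [10,14] [14,15] [16,19]
{[3,5],[5,6]} hit by 5; {[10,14],[14,15]} hit by 14; {[16,19]} hit by 19.
Points: 5, 14, 19 (3 total).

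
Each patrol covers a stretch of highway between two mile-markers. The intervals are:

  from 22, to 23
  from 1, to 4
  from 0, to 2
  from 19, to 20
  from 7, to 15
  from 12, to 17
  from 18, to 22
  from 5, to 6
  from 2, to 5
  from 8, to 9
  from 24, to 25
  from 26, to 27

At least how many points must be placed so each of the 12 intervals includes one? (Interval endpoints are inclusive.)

Process intervals by earliest right end; each time one isn't hit yet, stab at its right endpoint.
Sorted: [0,2] [1,4] [2,5] [5,6] [8,9] [7,15] [12,17] [19,20] [18,22] [22,23] [24,25] [26,27]
{[0,2],[1,4],[2,5]} hit by 2; {[5,6]} hit by 6; {[8,9],[7,15]} hit by 9; {[12,17]} hit by 17; {[19,20],[18,22]} hit by 20; {[22,23]} hit by 23; {[24,25]} hit by 25; {[26,27]} hit by 27.
Points: 2, 6, 9, 17, 20, 23, 25, 27 (8 total).

8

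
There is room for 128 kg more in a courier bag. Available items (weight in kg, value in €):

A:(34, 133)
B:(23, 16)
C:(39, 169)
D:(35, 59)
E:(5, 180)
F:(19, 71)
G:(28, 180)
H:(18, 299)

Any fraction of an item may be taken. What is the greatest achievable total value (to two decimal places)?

975.95

Sort by value per unit weight and fill in that order.
Ratios (sorted): E 36.00, H 16.61, G 6.43, C 4.33, A 3.91, F 3.74, D 1.69, B 0.70
take E (5 @ 180); take H (18 @ 299); take G (28 @ 180); take C (39 @ 169); take A (34 @ 133); take 4/19 of F → 14.95. Capacity used 128/128.
Total value = 975.95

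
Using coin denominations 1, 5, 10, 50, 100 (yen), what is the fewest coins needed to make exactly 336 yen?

8

Greedy: take as many of the largest coin as possible, then repeat with the remainder.
336 = 3×100 + 3×10 + 1×5 + 1×1
Total coins = 3 + 3 + 1 + 1 = 8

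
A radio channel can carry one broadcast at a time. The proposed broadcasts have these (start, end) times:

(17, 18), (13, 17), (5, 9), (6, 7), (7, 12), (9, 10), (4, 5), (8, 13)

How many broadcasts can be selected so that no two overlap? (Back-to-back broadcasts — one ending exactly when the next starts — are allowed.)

5

Sort by end time and greedily take each interval whose start is ≥ the last chosen end.
Sorted by end: (4,5)  (6,7)  (5,9)  (9,10)  (7,12)  (8,13)  (13,17)  (17,18)
take (4,5); take (6,7); take (9,10); skip (8,13); take (13,17); take (17,18).
Selected 5 broadcasts.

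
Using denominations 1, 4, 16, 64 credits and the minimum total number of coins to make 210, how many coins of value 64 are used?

3

Use the largest denomination that fits, subtract, and repeat.
210 − 3×64→18 − 1×16→2 − 2×1→0
Count of 64: 3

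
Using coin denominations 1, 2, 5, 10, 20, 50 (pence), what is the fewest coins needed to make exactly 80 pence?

Use the largest denomination that fits, subtract, and repeat.
80 − 1×50→30 − 1×20→10 − 1×10→0
Total coins = 1 + 1 + 1 = 3

3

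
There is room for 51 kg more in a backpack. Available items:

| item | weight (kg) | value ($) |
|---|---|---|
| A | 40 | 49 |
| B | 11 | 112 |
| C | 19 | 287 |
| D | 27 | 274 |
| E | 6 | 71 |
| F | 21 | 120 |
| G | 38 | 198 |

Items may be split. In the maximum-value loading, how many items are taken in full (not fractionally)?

Sort by value per unit weight and fill in that order.
Order: C (287/19=15.11) > E (71/6=11.83) > B (112/11=10.18) > D (274/27=10.15) > F (120/21=5.71) > G (198/38=5.21) > A (49/40=1.23)
Fill: take C (19 @ 287) → take E (6 @ 71) → take B (11 @ 112) → take 15/27 of D → 152.22; 51/51 used.
3 item(s) taken whole; one partial (take 15/27 of D).

3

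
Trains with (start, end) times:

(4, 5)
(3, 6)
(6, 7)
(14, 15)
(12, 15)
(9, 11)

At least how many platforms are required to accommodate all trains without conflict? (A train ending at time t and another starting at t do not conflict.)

Count concurrent intervals with a sweep; the peak is the room count.
Events (time:±→running): 3:+→1 4:+→2 … peak 2.

2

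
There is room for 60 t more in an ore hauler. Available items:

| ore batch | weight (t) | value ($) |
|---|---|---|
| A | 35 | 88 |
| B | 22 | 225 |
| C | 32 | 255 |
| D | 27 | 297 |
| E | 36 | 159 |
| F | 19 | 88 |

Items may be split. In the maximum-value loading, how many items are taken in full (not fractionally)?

Ratios (sorted): D 11.00, B 10.23, C 7.97, F 4.63, E 4.42, A 2.51
take D (27 @ 297); take B (22 @ 225); take 11/32 of C → 87.66. Capacity used 60/60.
2 item(s) taken whole; one partial (take 11/32 of C).

2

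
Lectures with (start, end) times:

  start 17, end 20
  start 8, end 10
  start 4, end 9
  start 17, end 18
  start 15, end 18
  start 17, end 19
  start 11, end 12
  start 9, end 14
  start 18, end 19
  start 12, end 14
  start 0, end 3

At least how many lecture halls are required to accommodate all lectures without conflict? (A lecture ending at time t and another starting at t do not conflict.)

4

Events (time:±→running): 0:+→1 3:-→0 4:+→1 8:+→2 9:-→1 9:+→2 10:-→1 11:+→2 12:-→1 12:+→2 14:-→1 14:-→0 15:+→1 17:+→2 17:+→3 17:+→4 … peak 4.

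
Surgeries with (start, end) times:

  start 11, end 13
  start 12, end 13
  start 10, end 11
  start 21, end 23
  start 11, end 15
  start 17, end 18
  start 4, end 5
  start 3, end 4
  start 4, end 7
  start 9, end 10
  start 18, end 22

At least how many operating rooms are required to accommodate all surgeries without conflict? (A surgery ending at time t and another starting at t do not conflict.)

Count concurrent intervals with a sweep; the peak is the room count.
starts: [3, 4, 4, 9, 10, 11, 11, 12, 17, 18, 21]
ends:   [4, 5, 7, 10, 11, 13, 13, 15, 18, 22, 23]
s3→1 e4→0 s4→1 s4→2 e5→1 e7→0 s9→1 e10→0 s10→1 e11→0 s11→1 s11→2 s12→3  — peak 3.

3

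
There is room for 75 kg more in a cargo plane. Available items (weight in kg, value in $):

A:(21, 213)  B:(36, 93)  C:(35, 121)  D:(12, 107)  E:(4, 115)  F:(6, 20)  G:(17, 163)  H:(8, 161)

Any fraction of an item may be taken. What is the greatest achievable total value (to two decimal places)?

803.94

Sort by value per unit weight and fill in that order.
Order: E (115/4=28.75) > H (161/8=20.12) > A (213/21=10.14) > G (163/17=9.59) > D (107/12=8.92) > C (121/35=3.46) > F (20/6=3.33) > B (93/36=2.58)
Fill: take E (4 @ 115) → take H (8 @ 161) → take A (21 @ 213) → take G (17 @ 163) → take D (12 @ 107) → take 13/35 of C → 44.94; 75/75 used.
Total value = 803.94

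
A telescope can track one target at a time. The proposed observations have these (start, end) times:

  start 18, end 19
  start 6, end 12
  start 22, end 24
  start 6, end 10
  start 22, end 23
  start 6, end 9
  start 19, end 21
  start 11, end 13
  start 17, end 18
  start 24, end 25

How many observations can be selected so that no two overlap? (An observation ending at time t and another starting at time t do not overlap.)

Sorted by end: (6,9)  (6,10)  (6,12)  (11,13)  (17,18)  (18,19)  (19,21)  (22,23)  (22,24)  (24,25)
take (6,9); take (11,13); take (17,18); take (18,19); take (19,21); take (22,23); skip (22,24); take (24,25).
Selected 7 observations.

7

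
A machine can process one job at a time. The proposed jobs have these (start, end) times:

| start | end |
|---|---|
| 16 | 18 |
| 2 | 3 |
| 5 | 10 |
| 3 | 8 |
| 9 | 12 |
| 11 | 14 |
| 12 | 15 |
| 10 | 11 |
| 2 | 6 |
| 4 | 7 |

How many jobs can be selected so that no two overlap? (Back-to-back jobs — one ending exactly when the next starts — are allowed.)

5

By end time: (2,3), (2,6), (4,7), (3,8), (5,10), (10,11), (9,12), (11,14), (12,15), (16,18).
Pick (2,3); next start ≥ 3 → (4,7); next start ≥ 7 → (10,11); next start ≥ 11 → (11,14); next start ≥ 14 → (16,18).
Selected 5 jobs.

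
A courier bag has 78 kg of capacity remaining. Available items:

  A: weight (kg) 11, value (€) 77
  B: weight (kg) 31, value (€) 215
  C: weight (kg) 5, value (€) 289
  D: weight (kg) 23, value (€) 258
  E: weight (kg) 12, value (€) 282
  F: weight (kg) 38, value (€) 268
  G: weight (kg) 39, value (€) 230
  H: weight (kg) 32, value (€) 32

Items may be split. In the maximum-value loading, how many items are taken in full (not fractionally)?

4

Ratios (sorted): C 57.80, E 23.50, D 11.22, F 7.05, A 7.00, B 6.94, G 5.90, H 1.00
take C (5 @ 289); take E (12 @ 282); take D (23 @ 258); take F (38 @ 268). Capacity used 78/78.
4 item(s) taken whole.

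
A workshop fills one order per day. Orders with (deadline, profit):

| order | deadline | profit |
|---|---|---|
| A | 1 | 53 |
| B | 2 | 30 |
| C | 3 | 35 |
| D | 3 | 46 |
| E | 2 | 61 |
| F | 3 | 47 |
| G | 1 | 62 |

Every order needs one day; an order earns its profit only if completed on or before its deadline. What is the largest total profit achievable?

Take jobs in profit order; each goes to the latest open slot no later than its deadline.
Profit order: G=62 E=61 A=53 F=47 D=46 C=35 B=30
Assign: G→slot 1, E→slot 2, A skipped, F→slot 3, D skipped, C skipped, B skipped.
Slots: [1:G] [2:E] [3:F]
Profit = 62 + 61 + 47 = 170

170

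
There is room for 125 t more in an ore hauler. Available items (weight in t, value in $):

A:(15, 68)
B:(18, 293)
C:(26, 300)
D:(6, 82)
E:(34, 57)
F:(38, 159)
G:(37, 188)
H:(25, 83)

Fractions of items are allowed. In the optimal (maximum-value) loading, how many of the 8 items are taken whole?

Greedy by value/weight ratio, highest first.
Ratios (sorted): B 16.28, D 13.67, C 11.54, G 5.08, A 4.53, F 4.18, H 3.32, E 1.68
take B (18 @ 293); take D (6 @ 82); take C (26 @ 300); take G (37 @ 188); take A (15 @ 68); take 23/38 of F → 96.24. Capacity used 125/125.
5 item(s) taken whole; one partial (take 23/38 of F).

5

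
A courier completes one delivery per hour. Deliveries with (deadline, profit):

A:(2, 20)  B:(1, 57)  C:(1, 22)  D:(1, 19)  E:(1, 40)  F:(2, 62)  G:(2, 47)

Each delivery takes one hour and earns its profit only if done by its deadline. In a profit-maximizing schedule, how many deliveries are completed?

By profit: F(d2,62), B(d1,57), G(d2,47), E(d1,40), C(d1,22), A(d2,20), D(d1,19)
F→slot 2; B→slot 1; G skipped; E skipped; C skipped; A skipped; D skipped.
2 of 7 scheduled.

2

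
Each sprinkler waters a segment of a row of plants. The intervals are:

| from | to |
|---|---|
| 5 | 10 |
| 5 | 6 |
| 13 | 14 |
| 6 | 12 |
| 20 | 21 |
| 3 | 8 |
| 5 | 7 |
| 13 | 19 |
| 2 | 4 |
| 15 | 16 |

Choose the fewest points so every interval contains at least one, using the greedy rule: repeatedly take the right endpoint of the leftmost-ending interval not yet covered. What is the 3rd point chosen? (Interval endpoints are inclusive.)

14

Sort by right endpoint; whenever an interval is uncovered, place a point at its right end.
By right end: [2,4]  [5,6]  [5,7]  [3,8]  [5,10]  [6,12]  [13,14]  [15,16]  [13,19]  [20,21]
[2,4] uncovered → point at 4; [5,6] uncovered → point at 6; [13,14] uncovered → point at 14; [15,16] uncovered → point at 16; [20,21] uncovered → point at 21.
Points: 4, 6, 14, 16, 21 (5 total).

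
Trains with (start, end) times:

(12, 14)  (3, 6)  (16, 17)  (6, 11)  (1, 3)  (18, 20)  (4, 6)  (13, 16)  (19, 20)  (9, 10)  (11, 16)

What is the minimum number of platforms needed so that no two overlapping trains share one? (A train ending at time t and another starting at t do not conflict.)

3

starts: [1, 3, 4, 6, 9, 11, 12, 13, 16, 18, 19]
ends:   [3, 6, 6, 10, 11, 14, 16, 16, 17, 20, 20]
s1→1 e3→0 s3→1 s4→2 e6→1 e6→0 s6→1 s9→2 e10→1 e11→0 s11→1 s12→2 s13→3  — peak 3.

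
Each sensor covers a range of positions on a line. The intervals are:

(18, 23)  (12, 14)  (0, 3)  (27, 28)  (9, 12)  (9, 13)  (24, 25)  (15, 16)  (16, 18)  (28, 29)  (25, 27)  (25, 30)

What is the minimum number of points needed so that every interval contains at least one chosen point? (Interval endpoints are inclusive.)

Sort by right endpoint; whenever an interval is uncovered, place a point at its right end.
Sorted: [0,3] [9,12] [9,13] [12,14] [15,16] [16,18] [18,23] [24,25] [25,27] [27,28] [28,29] [25,30]
{[0,3]} hit by 3; {[9,12],[9,13],[12,14]} hit by 12; {[15,16],[16,18]} hit by 16; {[18,23]} hit by 23; {[24,25],[25,27]} hit by 25; {[27,28],[28,29],[25,30]} hit by 28.
Points: 3, 12, 16, 23, 25, 28 (6 total).

6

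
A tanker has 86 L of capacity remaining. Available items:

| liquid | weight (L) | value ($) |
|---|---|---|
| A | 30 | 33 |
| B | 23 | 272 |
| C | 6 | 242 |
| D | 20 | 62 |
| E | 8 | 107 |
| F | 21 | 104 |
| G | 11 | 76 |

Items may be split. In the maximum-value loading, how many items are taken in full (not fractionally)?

Sort by value per unit weight and fill in that order.
Ratios (sorted): C 40.33, E 13.38, B 11.83, G 6.91, F 4.95, D 3.10, A 1.10
take C (6 @ 242); take E (8 @ 107); take B (23 @ 272); take G (11 @ 76); take F (21 @ 104); take 17/20 of D → 52.70. Capacity used 86/86.
5 item(s) taken whole; one partial (take 17/20 of D).

5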